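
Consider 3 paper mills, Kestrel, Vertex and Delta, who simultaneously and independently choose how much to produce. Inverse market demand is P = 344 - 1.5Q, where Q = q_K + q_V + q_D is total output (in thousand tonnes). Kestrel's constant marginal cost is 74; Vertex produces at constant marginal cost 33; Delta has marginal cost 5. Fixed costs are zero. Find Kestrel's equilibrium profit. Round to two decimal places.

1066.67

Kestrel's profit: π_K = (344 - 1.5Q)q_K - (74q_K). Setting ∂π_K/∂q_K = 0: 270 - 3q_K - (3/2)(q_V + q_D) = 0.
Vertex's first-order condition: 311 - 3q_V - (3/2)(q_K + q_D) = 0.
Delta's first-order condition: 339 - 3q_D - (3/2)(q_K + q_V) = 0.
Summing all 3 equations gives 920 − 6Q = 0, hence Q = 460/3.
Back-substituting: q_K = (270 − 230)/(3/2) = 80/3, q_V = (311 − 230)/(3/2) = 54, q_D = (339 − 230)/(3/2) = 218/3.
Price P = 344 - (3/2)·(460/3) = 114.
Kestrel's profit: (114 - 74)·(80/3) = 1066.6667.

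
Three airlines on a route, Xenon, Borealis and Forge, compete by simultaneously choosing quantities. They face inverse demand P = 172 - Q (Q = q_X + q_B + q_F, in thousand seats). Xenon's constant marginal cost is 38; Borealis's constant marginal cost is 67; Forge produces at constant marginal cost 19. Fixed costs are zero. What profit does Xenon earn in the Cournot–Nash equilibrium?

Xenon's profit: π_X = (172 - Q)q_X - (38q_X). Setting ∂π_X/∂q_X = 0: 134 - 2q_X - (q_B + q_F) = 0.
Borealis's profit: π_B = (172 - Q)q_B - (67q_B). Setting ∂π_B/∂q_B = 0: 105 - 2q_B - (q_X + q_F) = 0.
Forge's first-order condition: 153 - 2q_F - (q_X + q_B) = 0.
Adding the 3 first-order conditions: 392 − 4Q = 0, so Q = 98.
Back-substituting: q_X = (134 − 98) = 36, q_B = (105 − 98) = 7, q_F = (153 − 98) = 55.
Price P = 172 - 98 = 74.
Xenon's profit: (74 - 38)·36 = 1296.

1296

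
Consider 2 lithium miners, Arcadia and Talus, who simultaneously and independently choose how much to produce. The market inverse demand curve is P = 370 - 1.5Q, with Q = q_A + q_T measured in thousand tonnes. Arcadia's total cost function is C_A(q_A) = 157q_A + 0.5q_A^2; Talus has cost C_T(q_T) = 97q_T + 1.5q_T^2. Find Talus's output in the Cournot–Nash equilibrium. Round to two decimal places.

35.52

Arcadia's profit: π_A = (370 - 1.5Q)q_A - (157q_A + (1/2)q_A²). Setting ∂π_A/∂q_A = 0: 213 - 4q_A - (3/2)(q_T) = 0.
Talus's first-order condition: 273 - 6q_T - (3/2)(q_A) = 0.
Best responses: q_A = (213 - (3/2)q_T)/4, q_T = (273 - (3/2)q_A)/6.
Solving the pair: q_A = 1158/29, q_T = 1030/29.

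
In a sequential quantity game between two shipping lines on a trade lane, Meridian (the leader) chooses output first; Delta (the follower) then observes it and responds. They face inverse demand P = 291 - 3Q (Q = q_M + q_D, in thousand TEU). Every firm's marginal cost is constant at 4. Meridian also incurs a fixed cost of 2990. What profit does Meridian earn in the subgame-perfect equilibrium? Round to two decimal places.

442.04

The follower Delta best-responds to any q_M: π_D = (291 - 3Q)q_D - 4q_D.
Setting the follower's marginal profit to zero, 287 - 3q_M - 6q_D = 0, i.e. q_D = (287 - 3q_M)/6.
The leader anticipates this reaction. Substituting into P = 291 - 3Q gives P = 295/2 - (3/2)q_M, so π_M = (295/2 - (3/2)q_M)q_M - 4q_M.
The leader's first-order condition 287/2 - 3q_M = 0 yields q_M = 287/6.
Then q_D = (287 - 3·(287/6))/6 = 287/12.
Price P = 291 - 3·(287/4) = 303/4.
Meridian's profit: (303/4 - 4)·(287/6) - 2990 = 442.0417.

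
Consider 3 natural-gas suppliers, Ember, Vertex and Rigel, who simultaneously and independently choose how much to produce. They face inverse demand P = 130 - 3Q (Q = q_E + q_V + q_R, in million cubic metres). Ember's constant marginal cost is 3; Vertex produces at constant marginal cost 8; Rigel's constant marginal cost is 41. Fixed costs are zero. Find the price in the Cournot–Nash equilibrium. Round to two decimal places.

45.50

Ember's profit: π_E = (130 - 3Q)q_E - (3q_E). Setting ∂π_E/∂q_E = 0: 127 - 6q_E - 3(q_V + q_R) = 0.
Vertex's first-order condition: 122 - 6q_V - 3(q_E + q_R) = 0.
Rigel's first-order condition: 89 - 6q_R - 3(q_E + q_V) = 0.
Summing all 3 equations gives 338 − 12Q = 0, hence Q = 169/6.
Back-substituting: q_E = (127 − 169/2)/3 = 85/6, q_V = (122 − 169/2)/3 = 25/2, q_R = (89 − 169/2)/3 = 3/2.
Total output Q = 169/6, so price P = 130 - 3·(169/6) = 91/2.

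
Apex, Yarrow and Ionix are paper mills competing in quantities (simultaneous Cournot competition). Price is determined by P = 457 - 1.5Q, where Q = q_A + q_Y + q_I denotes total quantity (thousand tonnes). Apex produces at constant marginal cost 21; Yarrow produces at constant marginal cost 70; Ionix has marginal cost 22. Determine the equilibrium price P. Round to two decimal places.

142.50

Apex's profit: π_A = (457 - 1.5Q)q_A - (21q_A). Setting ∂π_A/∂q_A = 0: 436 - 3q_A - (3/2)(q_Y + q_I) = 0.
Yarrow's profit: π_Y = (457 - 1.5Q)q_Y - (70q_Y). Setting ∂π_Y/∂q_Y = 0: 387 - 3q_Y - (3/2)(q_A + q_I) = 0.
Ionix's profit: π_I = (457 - 1.5Q)q_I - (22q_I). Setting ∂π_I/∂q_I = 0: 435 - 3q_I - (3/2)(q_A + q_Y) = 0.
Summing all 3 equations gives 1258 − 6Q = 0, hence Q = 629/3.
Back-substituting: q_A = (436 − 629/2)/(3/2) = 81, q_Y = (387 − 629/2)/(3/2) = 145/3, q_I = (435 − 629/2)/(3/2) = 241/3.
Total output Q = 629/3, so price P = 457 - (3/2)·(629/3) = 285/2.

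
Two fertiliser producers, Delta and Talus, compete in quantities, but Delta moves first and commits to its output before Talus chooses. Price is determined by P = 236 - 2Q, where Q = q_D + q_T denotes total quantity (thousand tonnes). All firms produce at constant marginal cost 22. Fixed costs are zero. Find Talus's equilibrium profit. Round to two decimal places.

1431.13

Solve by backward induction. Given q_D, the follower Talus maximises π_T = (236 - 2q_D - 2q_T)q_T - 22q_T.
Follower FOC: 214 - 2q_D - 4q_T = 0, so q_T(q_D) = (214 - 2q_D)/4.
The leader anticipates this reaction. Substituting into P = 236 - 2Q gives P = 129 - q_D, so π_D = (129 - q_D)q_D - 22q_D.
Leader FOC: 107 - 2q_D = 0, so q_D = 107/2.
Then q_T = (214 - 2·(107/2))/4 = 107/4.
Price P = 236 - 2·(321/4) = 151/2.
Talus's profit: (151/2 - 22)·(107/4) = 1431.1250.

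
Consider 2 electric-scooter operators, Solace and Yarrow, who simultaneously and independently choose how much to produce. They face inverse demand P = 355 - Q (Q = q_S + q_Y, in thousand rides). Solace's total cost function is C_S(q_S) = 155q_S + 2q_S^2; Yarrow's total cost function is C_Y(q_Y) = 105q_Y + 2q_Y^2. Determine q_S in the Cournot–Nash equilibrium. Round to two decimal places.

Solace's profit: π_S = (355 - Q)q_S - (155q_S + 2q_S²). Setting ∂π_S/∂q_S = 0: 200 - 6q_S - (q_Y) = 0.
Yarrow's first-order condition: 250 - 6q_Y - (q_S) = 0.
Best responses: q_S = (200 - q_Y)/6, q_Y = (250 - q_S)/6.
Substituting one into the other gives q_S = 190/7 and q_Y = 260/7.

27.14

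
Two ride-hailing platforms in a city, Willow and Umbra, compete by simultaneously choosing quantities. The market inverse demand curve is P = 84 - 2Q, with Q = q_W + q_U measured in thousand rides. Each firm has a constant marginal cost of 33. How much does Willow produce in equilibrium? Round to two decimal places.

8.50

A representative firm's profit is π_i = q_i(84 - 2Q) - 33q_i.
Setting ∂π_i/∂q_i = 0 with rivals' quantities fixed: 51 - 4q_i - 2q_j = 0.
With identical firms every q_j equals q_i, so q_j = q_i and 51 = 6q_i, giving q_i = 17/2.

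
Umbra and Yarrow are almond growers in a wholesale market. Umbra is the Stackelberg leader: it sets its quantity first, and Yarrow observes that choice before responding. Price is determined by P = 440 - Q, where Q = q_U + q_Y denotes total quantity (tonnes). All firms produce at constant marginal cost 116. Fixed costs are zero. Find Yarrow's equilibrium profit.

Solve by backward induction. Given q_U, the follower Yarrow maximises π_Y = (440 - q_U - q_Y)q_Y - 116q_Y.
Setting the follower's marginal profit to zero, 324 - q_U - 2q_Y = 0, i.e. q_Y = (324 - q_U)/2.
The leader anticipates this reaction. Substituting into P = 440 - Q gives P = 278 - (1/2)q_U, so π_U = (278 - (1/2)q_U)q_U - 116q_U.
The leader's first-order condition 162 - q_U = 0 yields q_U = 162.
Then q_Y = (324 - 162)/2 = 81.
Price P = 440 - 243 = 197.
Yarrow's profit: (197 - 116)·81 = 6561.

6561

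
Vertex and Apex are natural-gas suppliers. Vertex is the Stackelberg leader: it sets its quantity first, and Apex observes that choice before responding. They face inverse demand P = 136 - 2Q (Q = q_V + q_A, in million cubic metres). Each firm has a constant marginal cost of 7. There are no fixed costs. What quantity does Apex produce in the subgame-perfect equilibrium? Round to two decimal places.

16.13

Solve by backward induction. Given q_V, the follower Apex maximises π_A = (136 - 2q_V - 2q_A)q_A - 7q_A.
Setting the follower's marginal profit to zero, 129 - 2q_V - 4q_A = 0, i.e. q_A = (129 - 2q_V)/4.
The leader anticipates this reaction. Substituting into P = 136 - 2Q gives P = 143/2 - q_V, so π_V = (143/2 - q_V)q_V - 7q_V.
The leader's first-order condition 129/2 - 2q_V = 0 yields q_V = 129/4.
Then q_A = (129 - 2·(129/4))/4 = 129/8.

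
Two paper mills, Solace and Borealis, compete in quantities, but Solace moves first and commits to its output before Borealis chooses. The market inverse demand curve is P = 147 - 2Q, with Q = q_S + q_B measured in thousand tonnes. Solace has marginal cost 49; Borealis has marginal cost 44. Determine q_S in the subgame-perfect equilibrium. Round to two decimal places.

Solve by backward induction. Given q_S, the follower Borealis maximises π_B = (147 - 2q_S - 2q_B)q_B - 44q_B.
Follower FOC: 103 - 2q_S - 4q_B = 0, so q_B(q_S) = (103 - 2q_S)/4.
Solace substitutes q_B(q_S) into its own profit: π_S = q_S(147 - 2q_S - (103 - 2q_S)/2) - 49q_S = (191/2 - q_S)q_S - 49q_S.
Maximising: ∂π_S/∂q_S = 93/2 - 2q_S = 0, giving q_S = 93/4.
Then q_B = (103 - 2·(93/4))/4 = 113/8.

23.25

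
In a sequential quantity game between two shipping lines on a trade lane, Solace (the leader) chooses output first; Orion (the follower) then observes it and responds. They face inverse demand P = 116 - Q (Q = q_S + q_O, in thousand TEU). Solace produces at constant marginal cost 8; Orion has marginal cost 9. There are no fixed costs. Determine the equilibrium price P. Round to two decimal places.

35.25

Solve by backward induction. Given q_S, the follower Orion maximises π_O = (116 - q_S - q_O)q_O - 9q_O.
Setting the follower's marginal profit to zero, 107 - q_S - 2q_O = 0, i.e. q_O = (107 - q_S)/2.
The leader anticipates this reaction. Substituting into P = 116 - Q gives P = 125/2 - (1/2)q_S, so π_S = (125/2 - (1/2)q_S)q_S - 8q_S.
Leader FOC: 109/2 - q_S = 0, so q_S = 109/2.
Then q_O = (107 - 109/2)/2 = 105/4.
Total output Q = 323/4, so price P = 116 - 323/4 = 141/4.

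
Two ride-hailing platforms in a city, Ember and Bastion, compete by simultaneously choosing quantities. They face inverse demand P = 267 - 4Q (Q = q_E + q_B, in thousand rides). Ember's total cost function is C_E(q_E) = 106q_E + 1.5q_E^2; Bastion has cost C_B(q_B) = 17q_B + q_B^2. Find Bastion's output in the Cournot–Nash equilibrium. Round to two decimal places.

Ember's profit: π_E = (267 - 4Q)q_E - (106q_E + (3/2)q_E²). Setting ∂π_E/∂q_E = 0: 161 - 11q_E - 4(q_B) = 0.
Bastion's profit: π_B = (267 - 4Q)q_B - (17q_B + q_B²). Setting ∂π_B/∂q_B = 0: 250 - 10q_B - 4(q_E) = 0.
So q_E = (161 - 4q_B)/11 and q_B = (250 - 4q_E)/10.
Solving the pair: q_E = 305/47, q_B = 1053/47.

22.40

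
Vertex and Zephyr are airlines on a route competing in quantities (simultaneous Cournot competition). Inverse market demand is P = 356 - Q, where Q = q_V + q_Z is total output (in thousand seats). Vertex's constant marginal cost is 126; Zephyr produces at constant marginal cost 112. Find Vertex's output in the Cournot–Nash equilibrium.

Vertex's profit: π_V = (356 - Q)q_V - (126q_V). Setting ∂π_V/∂q_V = 0: 230 - 2q_V - (q_Z) = 0.
Zephyr's profit: π_Z = (356 - Q)q_Z - (112q_Z). Setting ∂π_Z/∂q_Z = 0: 244 - 2q_Z - (q_V) = 0.
So q_V = (230 - q_Z)/2 and q_Z = (244 - q_V)/2.
Solving the pair: q_V = 72, q_Z = 86.

72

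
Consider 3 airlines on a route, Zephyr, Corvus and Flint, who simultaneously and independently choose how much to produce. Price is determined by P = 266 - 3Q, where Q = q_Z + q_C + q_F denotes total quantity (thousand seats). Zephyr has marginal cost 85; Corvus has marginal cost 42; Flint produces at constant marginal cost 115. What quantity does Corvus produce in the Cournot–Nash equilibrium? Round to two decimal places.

28.33

Zephyr's profit: π_Z = (266 - 3Q)q_Z - (85q_Z). Setting ∂π_Z/∂q_Z = 0: 181 - 6q_Z - 3(q_C + q_F) = 0.
Corvus's first-order condition: 224 - 6q_C - 3(q_Z + q_F) = 0.
Flint's profit: π_F = (266 - 3Q)q_F - (115q_F). Setting ∂π_F/∂q_F = 0: 151 - 6q_F - 3(q_Z + q_C) = 0.
Adding the 3 first-order conditions: 556 − 12Q = 0, so Q = 139/3.
Back-substituting: q_Z = (181 − 139)/3 = 14, q_C = (224 − 139)/3 = 85/3, q_F = (151 − 139)/3 = 4.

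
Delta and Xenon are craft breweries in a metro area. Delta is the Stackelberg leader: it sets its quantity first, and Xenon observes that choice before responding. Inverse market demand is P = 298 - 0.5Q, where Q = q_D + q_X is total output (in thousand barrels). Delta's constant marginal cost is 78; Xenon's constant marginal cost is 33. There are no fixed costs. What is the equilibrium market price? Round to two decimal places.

121.75

Solve by backward induction. Given q_D, the follower Xenon maximises π_X = (298 - (1/2)q_D - (1/2)q_X)q_X - 33q_X.
Setting the follower's marginal profit to zero, 265 - (1/2)q_D - q_X = 0, i.e. q_X = (265 - (1/2)q_D).
The leader anticipates this reaction. Substituting into P = 298 - 0.5Q gives P = 331/2 - (1/4)q_D, so π_D = (331/2 - (1/4)q_D)q_D - 78q_D.
The leader's first-order condition 175/2 - (1/2)q_D = 0 yields q_D = 175.
Then q_X = (265 - (1/2)·175) = 355/2.
Total output Q = 705/2, so price P = 298 - (1/2)·(705/2) = 487/4.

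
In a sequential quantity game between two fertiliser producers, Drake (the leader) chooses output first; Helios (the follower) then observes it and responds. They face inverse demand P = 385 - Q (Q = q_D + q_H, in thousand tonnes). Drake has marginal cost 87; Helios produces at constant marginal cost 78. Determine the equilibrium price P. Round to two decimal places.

159.25

The follower Helios best-responds to any q_D: π_H = (385 - Q)q_H - 78q_H.
∂π_H/∂q_H = 307 - q_D - 2q_H = 0 gives the reaction function q_H = (307 - q_D)/2.
Drake substitutes q_H(q_D) into its own profit: π_D = q_D(385 - q_D - (307 - q_D)/2) - 87q_D = (463/2 - (1/2)q_D)q_D - 87q_D.
Leader FOC: 289/2 - q_D = 0, so q_D = 289/2.
Then q_H = (307 - 289/2)/2 = 325/4.
Total output Q = 903/4, so price P = 385 - 903/4 = 637/4.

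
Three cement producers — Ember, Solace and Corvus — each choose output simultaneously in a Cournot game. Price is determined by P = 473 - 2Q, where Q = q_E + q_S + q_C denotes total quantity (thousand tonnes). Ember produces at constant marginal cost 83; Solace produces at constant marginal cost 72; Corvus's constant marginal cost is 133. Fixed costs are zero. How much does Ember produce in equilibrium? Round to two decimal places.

Ember's profit: π_E = (473 - 2Q)q_E - (83q_E). Setting ∂π_E/∂q_E = 0: 390 - 4q_E - 2(q_S + q_C) = 0.
Solace's profit: π_S = (473 - 2Q)q_S - (72q_S). Setting ∂π_S/∂q_S = 0: 401 - 4q_S - 2(q_E + q_C) = 0.
Corvus's first-order condition: 340 - 4q_C - 2(q_E + q_S) = 0.
Adding the 3 conditions: 1131 − 4Q − 4Q = 0, i.e. Q = 1131/8.
Back-substituting: q_E = (390 − 1131/4)/2 = 429/8, q_S = (401 − 1131/4)/2 = 473/8, q_C = (340 − 1131/4)/2 = 229/8.

53.63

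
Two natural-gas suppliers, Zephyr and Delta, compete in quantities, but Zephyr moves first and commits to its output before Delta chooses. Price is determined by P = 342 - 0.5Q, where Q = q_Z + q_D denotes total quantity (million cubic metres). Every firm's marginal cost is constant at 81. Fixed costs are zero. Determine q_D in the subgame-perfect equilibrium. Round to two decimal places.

Solve by backward induction. Given q_Z, the follower Delta maximises π_D = (342 - (1/2)q_Z - (1/2)q_D)q_D - 81q_D.
∂π_D/∂q_D = 261 - (1/2)q_Z - q_D = 0 gives the reaction function q_D = (261 - (1/2)q_Z).
Zephyr substitutes q_D(q_Z) into its own profit: π_Z = q_Z(342 - (1/2)q_Z - (261 - (1/2)q_Z)/2) - 81q_Z = (423/2 - (1/4)q_Z)q_Z - 81q_Z.
Leader FOC: 261/2 - (1/2)q_Z = 0, so q_Z = 261.
Then q_D = (261 - (1/2)·261) = 261/2.

130.50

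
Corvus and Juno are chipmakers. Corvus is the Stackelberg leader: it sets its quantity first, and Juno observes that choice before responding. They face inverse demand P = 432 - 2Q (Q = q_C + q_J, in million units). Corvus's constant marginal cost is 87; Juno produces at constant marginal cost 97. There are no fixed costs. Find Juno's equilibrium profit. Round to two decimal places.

3100.78

Solve by backward induction. Given q_C, the follower Juno maximises π_J = (432 - 2q_C - 2q_J)q_J - 97q_J.
∂π_J/∂q_J = 335 - 2q_C - 4q_J = 0 gives the reaction function q_J = (335 - 2q_C)/4.
Corvus substitutes q_J(q_C) into its own profit: π_C = q_C(432 - 2q_C - (335 - 2q_C)/2) - 87q_C = (529/2 - q_C)q_C - 87q_C.
The leader's first-order condition 355/2 - 2q_C = 0 yields q_C = 355/4.
Then q_J = (335 - 2·(355/4))/4 = 315/8.
Price P = 432 - 2·(1025/8) = 703/4.
Juno's profit: (703/4 - 97)·(315/8) = 3100.7813.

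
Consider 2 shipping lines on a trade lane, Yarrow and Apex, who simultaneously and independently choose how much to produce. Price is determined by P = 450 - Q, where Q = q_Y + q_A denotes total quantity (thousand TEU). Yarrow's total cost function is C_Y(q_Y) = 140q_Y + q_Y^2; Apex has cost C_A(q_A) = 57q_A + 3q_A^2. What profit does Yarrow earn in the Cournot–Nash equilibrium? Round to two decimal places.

Yarrow's profit: π_Y = (450 - Q)q_Y - (140q_Y + q_Y²). Setting ∂π_Y/∂q_Y = 0: 310 - 4q_Y - (q_A) = 0.
Apex's first-order condition: 393 - 8q_A - (q_Y) = 0.
Best responses: q_Y = (310 - q_A)/4, q_A = (393 - q_Y)/8.
Substituting one into the other gives q_Y = 67.3226 and q_A = 1262/31.
Price P = 450 - 108.0323 = 341.9677.
Yarrow's profit: 341.9677·67.3226 - 140·67.3226 - 67.3226² = 9064.6597.

9064.66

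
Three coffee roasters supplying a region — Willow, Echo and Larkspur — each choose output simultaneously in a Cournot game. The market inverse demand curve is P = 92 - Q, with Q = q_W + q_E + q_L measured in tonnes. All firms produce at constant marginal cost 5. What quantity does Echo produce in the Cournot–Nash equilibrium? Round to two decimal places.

21.75

Each firm earns π_i = (92 - Q)q_i - 5q_i.
First-order condition (treating rivals' output as given): 87 - 2q_i - Σ_{j≠i} q_j = 0.
By symmetry each firm produces the same amount; substituting Σ_{j≠i} q_j = 2q_i yields q_i = 87/4.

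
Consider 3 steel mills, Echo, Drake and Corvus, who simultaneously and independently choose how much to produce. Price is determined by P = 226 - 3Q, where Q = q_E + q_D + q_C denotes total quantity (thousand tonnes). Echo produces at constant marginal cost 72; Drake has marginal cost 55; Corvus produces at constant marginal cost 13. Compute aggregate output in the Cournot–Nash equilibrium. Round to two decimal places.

44.83

Echo's profit: π_E = (226 - 3Q)q_E - (72q_E). Setting ∂π_E/∂q_E = 0: 154 - 6q_E - 3(q_D + q_C) = 0.
Drake's profit: π_D = (226 - 3Q)q_D - (55q_D). Setting ∂π_D/∂q_D = 0: 171 - 6q_D - 3(q_E + q_C) = 0.
Corvus's first-order condition: 213 - 6q_C - 3(q_E + q_D) = 0.
Adding the 3 conditions: 538 − 6Q − 6Q = 0, i.e. Q = 269/6.
Back-substituting: q_E = (154 − 269/2)/3 = 13/2, q_D = (171 − 269/2)/3 = 73/6, q_C = (213 − 269/2)/3 = 157/6.
Total output Q = 13/2 + 73/6 + 157/6 = 269/6.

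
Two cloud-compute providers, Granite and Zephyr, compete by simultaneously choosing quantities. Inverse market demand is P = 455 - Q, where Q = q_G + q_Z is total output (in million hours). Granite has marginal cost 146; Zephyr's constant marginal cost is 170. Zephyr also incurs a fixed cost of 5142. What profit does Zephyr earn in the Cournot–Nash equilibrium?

Granite's profit: π_G = (455 - Q)q_G - (146q_G). Setting ∂π_G/∂q_G = 0: 309 - 2q_G - (q_Z) = 0.
Zephyr's first-order condition: 285 - 2q_Z - (q_G) = 0.
Best responses: q_G = (309 - q_Z)/2, q_Z = (285 - q_G)/2.
Solving the pair: q_G = 111, q_Z = 87.
Price P = 455 - 198 = 257.
Zephyr's profit: (257 - 170)·87 - 5142 = 2427.

2427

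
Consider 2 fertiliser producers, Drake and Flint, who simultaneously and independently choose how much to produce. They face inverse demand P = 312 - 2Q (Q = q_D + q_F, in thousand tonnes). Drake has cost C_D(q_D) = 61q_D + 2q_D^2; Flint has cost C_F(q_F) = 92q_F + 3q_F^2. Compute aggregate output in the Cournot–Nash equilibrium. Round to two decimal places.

43.79

Drake's profit: π_D = (312 - 2Q)q_D - (61q_D + 2q_D²). Setting ∂π_D/∂q_D = 0: 251 - 8q_D - 2(q_F) = 0.
Flint's profit: π_F = (312 - 2Q)q_F - (92q_F + 3q_F²). Setting ∂π_F/∂q_F = 0: 220 - 10q_F - 2(q_D) = 0.
Best responses: q_D = (251 - 2q_F)/8, q_F = (220 - 2q_D)/10.
Solving the pair: q_D = 1035/38, q_F = 629/38.
Total output Q = 1035/38 + 629/38 = 832/19.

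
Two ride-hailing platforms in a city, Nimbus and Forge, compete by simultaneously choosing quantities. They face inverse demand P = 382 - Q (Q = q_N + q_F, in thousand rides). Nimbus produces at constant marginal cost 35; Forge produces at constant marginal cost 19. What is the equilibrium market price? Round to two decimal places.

145.33

Nimbus's profit: π_N = (382 - Q)q_N - (35q_N). Setting ∂π_N/∂q_N = 0: 347 - 2q_N - (q_F) = 0.
Forge's profit: π_F = (382 - Q)q_F - (19q_F). Setting ∂π_F/∂q_F = 0: 363 - 2q_F - (q_N) = 0.
So q_N = (347 - q_F)/2 and q_F = (363 - q_N)/2.
Substituting one into the other gives q_N = 331/3 and q_F = 379/3.
Total output Q = 710/3, so price P = 382 - 710/3 = 436/3.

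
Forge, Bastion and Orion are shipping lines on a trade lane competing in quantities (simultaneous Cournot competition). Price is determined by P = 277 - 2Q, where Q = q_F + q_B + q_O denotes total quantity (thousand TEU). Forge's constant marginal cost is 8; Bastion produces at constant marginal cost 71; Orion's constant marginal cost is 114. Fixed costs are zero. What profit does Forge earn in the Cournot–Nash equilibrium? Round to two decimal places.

Forge's profit: π_F = (277 - 2Q)q_F - (8q_F). Setting ∂π_F/∂q_F = 0: 269 - 4q_F - 2(q_B + q_O) = 0.
Bastion's profit: π_B = (277 - 2Q)q_B - (71q_B). Setting ∂π_B/∂q_B = 0: 206 - 4q_B - 2(q_F + q_O) = 0.
Orion's first-order condition: 163 - 4q_O - 2(q_F + q_B) = 0.
Adding the 3 first-order conditions: 638 − 8Q = 0, so Q = 319/4.
Back-substituting: q_F = (269 − 319/2)/2 = 219/4, q_B = (206 − 319/2)/2 = 93/4, q_O = (163 − 319/2)/2 = 7/4.
Price P = 277 - 2·(319/4) = 235/2.
Forge's profit: (235/2 - 8)·(219/4) = 5995.1250.

5995.13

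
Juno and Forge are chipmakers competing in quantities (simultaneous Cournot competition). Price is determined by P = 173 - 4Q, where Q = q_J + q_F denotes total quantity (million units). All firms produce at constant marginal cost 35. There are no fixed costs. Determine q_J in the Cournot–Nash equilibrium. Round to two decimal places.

A representative firm's profit is π_i = q_i(173 - 4Q) - 35q_i.
First-order condition (treating rivals' output as given): 138 - 8q_i - 4q_j = 0.
By symmetry each firm produces the same amount; substituting q_j = q_i yields q_i = 138/12 = 23/2.

11.50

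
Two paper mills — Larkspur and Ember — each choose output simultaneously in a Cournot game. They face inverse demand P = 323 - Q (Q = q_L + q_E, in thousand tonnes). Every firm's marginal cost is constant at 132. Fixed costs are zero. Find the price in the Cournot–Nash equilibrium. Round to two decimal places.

195.67

A representative firm's profit is π_i = q_i(323 - Q) - 132q_i.
First-order condition (treating rivals' output as given): 191 - 2q_i - q_j = 0.
By symmetry each firm produces the same amount; substituting q_j = q_i yields q_i = 191/3.
Total output Q = 382/3, so price P = 323 - 382/3 = 587/3.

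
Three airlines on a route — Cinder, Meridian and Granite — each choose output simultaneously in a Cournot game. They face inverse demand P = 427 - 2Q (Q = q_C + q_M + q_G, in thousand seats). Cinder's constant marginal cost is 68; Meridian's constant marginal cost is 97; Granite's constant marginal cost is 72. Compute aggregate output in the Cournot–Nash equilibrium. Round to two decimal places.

130.50

Cinder's profit: π_C = (427 - 2Q)q_C - (68q_C). Setting ∂π_C/∂q_C = 0: 359 - 4q_C - 2(q_M + q_G) = 0.
Meridian's first-order condition: 330 - 4q_M - 2(q_C + q_G) = 0.
Granite's first-order condition: 355 - 4q_G - 2(q_C + q_M) = 0.
Adding the 3 conditions: 1044 − 4Q − 4Q = 0, i.e. Q = 261/2.
Back-substituting: q_C = (359 − 261)/2 = 49, q_M = (330 − 261)/2 = 69/2, q_G = (355 − 261)/2 = 47.
Total output Q = 49 + 69/2 + 47 = 261/2.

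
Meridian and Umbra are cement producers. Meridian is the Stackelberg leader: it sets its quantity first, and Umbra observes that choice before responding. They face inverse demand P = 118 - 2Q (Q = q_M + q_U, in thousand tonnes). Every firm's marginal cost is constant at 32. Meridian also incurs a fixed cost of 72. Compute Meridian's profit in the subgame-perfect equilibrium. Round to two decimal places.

390.25

The follower Umbra best-responds to any q_M: π_U = (118 - 2Q)q_U - 32q_U.
∂π_U/∂q_U = 86 - 2q_M - 4q_U = 0 gives the reaction function q_U = (86 - 2q_M)/4.
Meridian substitutes q_U(q_M) into its own profit: π_M = q_M(118 - 2q_M - (86 - 2q_M)/2) - 32q_M = (75 - q_M)q_M - 32q_M.
The leader's first-order condition 43 - 2q_M = 0 yields q_M = 43/2.
Then q_U = (86 - 2·(43/2))/4 = 43/4.
Price P = 118 - 2·(129/4) = 107/2.
Meridian's profit: (107/2 - 32)·(43/2) - 72 = 1561/4.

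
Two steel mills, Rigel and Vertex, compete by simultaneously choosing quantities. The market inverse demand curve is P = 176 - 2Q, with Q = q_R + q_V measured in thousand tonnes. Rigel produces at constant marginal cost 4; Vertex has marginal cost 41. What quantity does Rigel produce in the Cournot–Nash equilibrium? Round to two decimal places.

34.83

Rigel's profit: π_R = (176 - 2Q)q_R - (4q_R). Setting ∂π_R/∂q_R = 0: 172 - 4q_R - 2(q_V) = 0.
Vertex's first-order condition: 135 - 4q_V - 2(q_R) = 0.
So q_R = (172 - 2q_V)/4 and q_V = (135 - 2q_R)/4.
Substituting one into the other gives q_R = 209/6 and q_V = 49/3.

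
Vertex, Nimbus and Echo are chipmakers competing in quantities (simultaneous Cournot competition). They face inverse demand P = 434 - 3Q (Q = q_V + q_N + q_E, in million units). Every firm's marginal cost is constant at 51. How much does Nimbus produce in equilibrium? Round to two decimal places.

A representative firm's profit is π_i = q_i(434 - 3Q) - 51q_i.
Setting ∂π_i/∂q_i = 0 with rivals' quantities fixed: 383 - 6q_i - 3·Σ_{j≠i} q_j = 0.
With identical firms every q_j equals q_i, so Σ_{j≠i} q_j = 2q_i and 383 = 12q_i, giving q_i = 383/12.

31.92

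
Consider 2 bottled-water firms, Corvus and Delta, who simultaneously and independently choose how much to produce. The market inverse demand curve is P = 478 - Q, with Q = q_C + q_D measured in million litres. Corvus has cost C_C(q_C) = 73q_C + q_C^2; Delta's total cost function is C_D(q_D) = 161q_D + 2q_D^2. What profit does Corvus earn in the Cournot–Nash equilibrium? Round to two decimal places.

16880.03

Corvus's profit: π_C = (478 - Q)q_C - (73q_C + q_C²). Setting ∂π_C/∂q_C = 0: 405 - 4q_C - (q_D) = 0.
Delta's profit: π_D = (478 - Q)q_D - (161q_D + 2q_D²). Setting ∂π_D/∂q_D = 0: 317 - 6q_D - (q_C) = 0.
Rearranging gives the reaction functions q_C = (405 - q_D)/4 and q_D = (317 - q_C)/6.
Substituting one into the other gives q_C = 91.8696 and q_D = 863/23.
Price P = 478 - 129.3913 = 348.6087.
Corvus's profit: 348.6087·91.8696 - 73·91.8696 - 91.8696² = 16880.0340.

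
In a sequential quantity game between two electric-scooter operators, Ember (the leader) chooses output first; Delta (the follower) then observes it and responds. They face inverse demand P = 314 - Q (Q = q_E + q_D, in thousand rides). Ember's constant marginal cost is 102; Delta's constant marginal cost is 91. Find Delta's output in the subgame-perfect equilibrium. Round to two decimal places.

61.25

The follower Delta best-responds to any q_E: π_D = (314 - Q)q_D - 91q_D.
∂π_D/∂q_D = 223 - q_E - 2q_D = 0 gives the reaction function q_D = (223 - q_E)/2.
The leader anticipates this reaction. Substituting into P = 314 - Q gives P = 405/2 - (1/2)q_E, so π_E = (405/2 - (1/2)q_E)q_E - 102q_E.
Leader FOC: 201/2 - q_E = 0, so q_E = 201/2.
Then q_D = (223 - 201/2)/2 = 245/4.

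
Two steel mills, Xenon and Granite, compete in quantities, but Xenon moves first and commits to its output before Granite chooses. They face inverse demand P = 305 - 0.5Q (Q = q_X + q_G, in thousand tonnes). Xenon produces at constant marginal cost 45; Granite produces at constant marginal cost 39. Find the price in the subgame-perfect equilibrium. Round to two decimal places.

108.50

The follower Granite best-responds to any q_X: π_G = (305 - 0.5Q)q_G - 39q_G.
∂π_G/∂q_G = 266 - (1/2)q_X - q_G = 0 gives the reaction function q_G = (266 - (1/2)q_X).
The leader anticipates this reaction. Substituting into P = 305 - 0.5Q gives P = 172 - (1/4)q_X, so π_X = (172 - (1/4)q_X)q_X - 45q_X.
The leader's first-order condition 127 - (1/2)q_X = 0 yields q_X = 254.
Then q_G = (266 - (1/2)·254) = 139.
Total output Q = 393, so price P = 305 - (1/2)·393 = 217/2.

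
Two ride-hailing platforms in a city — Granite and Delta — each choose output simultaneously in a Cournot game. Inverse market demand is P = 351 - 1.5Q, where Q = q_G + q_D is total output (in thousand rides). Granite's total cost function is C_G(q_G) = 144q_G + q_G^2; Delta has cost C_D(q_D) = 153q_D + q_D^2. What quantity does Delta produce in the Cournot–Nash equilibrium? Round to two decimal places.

29.87

Granite's profit: π_G = (351 - 1.5Q)q_G - (144q_G + q_G²). Setting ∂π_G/∂q_G = 0: 207 - 5q_G - (3/2)(q_D) = 0.
Delta's first-order condition: 198 - 5q_D - (3/2)(q_G) = 0.
So q_G = (207 - (3/2)q_D)/5 and q_D = (198 - (3/2)q_G)/5.
Substituting one into the other gives q_G = 32.4396 and q_D = 29.8681.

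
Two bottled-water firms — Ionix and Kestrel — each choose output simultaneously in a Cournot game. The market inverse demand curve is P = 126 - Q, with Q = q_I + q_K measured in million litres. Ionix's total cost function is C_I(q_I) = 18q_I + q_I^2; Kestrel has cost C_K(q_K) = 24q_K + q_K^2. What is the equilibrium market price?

Ionix's profit: π_I = (126 - Q)q_I - (18q_I + q_I²). Setting ∂π_I/∂q_I = 0: 108 - 4q_I - (q_K) = 0.
Kestrel's profit: π_K = (126 - Q)q_K - (24q_K + q_K²). Setting ∂π_K/∂q_K = 0: 102 - 4q_K - (q_I) = 0.
So q_I = (108 - q_K)/4 and q_K = (102 - q_I)/4.
Solving the pair: q_I = 22, q_K = 20.
Total output Q = 42, so price P = 126 - 42 = 84.

84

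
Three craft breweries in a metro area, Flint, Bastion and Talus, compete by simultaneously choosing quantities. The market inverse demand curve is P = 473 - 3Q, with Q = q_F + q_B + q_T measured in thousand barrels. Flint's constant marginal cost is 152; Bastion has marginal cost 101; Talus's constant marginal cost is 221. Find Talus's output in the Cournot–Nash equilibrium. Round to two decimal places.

Flint's profit: π_F = (473 - 3Q)q_F - (152q_F). Setting ∂π_F/∂q_F = 0: 321 - 6q_F - 3(q_B + q_T) = 0.
Bastion's first-order condition: 372 - 6q_B - 3(q_F + q_T) = 0.
Talus's first-order condition: 252 - 6q_T - 3(q_F + q_B) = 0.
Adding the 3 first-order conditions: 945 − 12Q = 0, so Q = 315/4.
Back-substituting: q_F = (321 − 945/4)/3 = 113/4, q_B = (372 − 945/4)/3 = 181/4, q_T = (252 − 945/4)/3 = 21/4.

5.25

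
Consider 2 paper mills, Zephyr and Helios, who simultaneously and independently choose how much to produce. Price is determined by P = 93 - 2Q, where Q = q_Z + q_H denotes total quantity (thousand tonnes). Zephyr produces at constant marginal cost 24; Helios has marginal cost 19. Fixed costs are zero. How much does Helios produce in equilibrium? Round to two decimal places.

Zephyr's profit: π_Z = (93 - 2Q)q_Z - (24q_Z). Setting ∂π_Z/∂q_Z = 0: 69 - 4q_Z - 2(q_H) = 0.
Helios's first-order condition: 74 - 4q_H - 2(q_Z) = 0.
Rearranging gives the reaction functions q_Z = (69 - 2q_H)/4 and q_H = (74 - 2q_Z)/4.
Substituting one into the other gives q_Z = 32/3 and q_H = 79/6.

13.17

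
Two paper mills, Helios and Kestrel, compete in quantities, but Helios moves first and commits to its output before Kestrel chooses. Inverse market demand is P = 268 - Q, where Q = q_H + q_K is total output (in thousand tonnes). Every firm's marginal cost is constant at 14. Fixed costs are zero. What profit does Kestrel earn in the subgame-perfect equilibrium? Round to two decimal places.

Solve by backward induction. Given q_H, the follower Kestrel maximises π_K = (268 - q_H - q_K)q_K - 14q_K.
Follower FOC: 254 - q_H - 2q_K = 0, so q_K(q_H) = (254 - q_H)/2.
The leader anticipates this reaction. Substituting into P = 268 - Q gives P = 141 - (1/2)q_H, so π_H = (141 - (1/2)q_H)q_H - 14q_H.
The leader's first-order condition 127 - q_H = 0 yields q_H = 127.
Then q_K = (254 - 127)/2 = 127/2.
Price P = 268 - 381/2 = 155/2.
Kestrel's profit: (155/2 - 14)·(127/2) = 4032.2500.

4032.25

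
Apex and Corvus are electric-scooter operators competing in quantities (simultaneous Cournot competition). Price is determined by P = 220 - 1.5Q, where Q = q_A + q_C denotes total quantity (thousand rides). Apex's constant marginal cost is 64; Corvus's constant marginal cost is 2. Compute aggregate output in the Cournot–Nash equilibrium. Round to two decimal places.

83.11

Apex's profit: π_A = (220 - 1.5Q)q_A - (64q_A). Setting ∂π_A/∂q_A = 0: 156 - 3q_A - (3/2)(q_C) = 0.
Corvus's first-order condition: 218 - 3q_C - (3/2)(q_A) = 0.
So q_A = (156 - (3/2)q_C)/3 and q_C = (218 - (3/2)q_A)/3.
Solving the pair: q_A = 188/9, q_C = 560/9.
Total output Q = 188/9 + 560/9 = 748/9.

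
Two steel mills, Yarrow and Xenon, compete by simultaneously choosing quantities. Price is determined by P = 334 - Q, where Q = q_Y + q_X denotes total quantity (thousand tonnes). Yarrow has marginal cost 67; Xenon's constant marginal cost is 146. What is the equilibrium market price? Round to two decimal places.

Yarrow's profit: π_Y = (334 - Q)q_Y - (67q_Y). Setting ∂π_Y/∂q_Y = 0: 267 - 2q_Y - (q_X) = 0.
Xenon's first-order condition: 188 - 2q_X - (q_Y) = 0.
Best responses: q_Y = (267 - q_X)/2, q_X = (188 - q_Y)/2.
Substituting one into the other gives q_Y = 346/3 and q_X = 109/3.
Total output Q = 455/3, so price P = 334 - 455/3 = 547/3.

182.33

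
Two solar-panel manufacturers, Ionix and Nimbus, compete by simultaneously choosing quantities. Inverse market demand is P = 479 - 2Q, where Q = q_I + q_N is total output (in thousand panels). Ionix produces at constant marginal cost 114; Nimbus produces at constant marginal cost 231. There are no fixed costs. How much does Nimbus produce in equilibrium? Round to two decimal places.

Ionix's profit: π_I = (479 - 2Q)q_I - (114q_I). Setting ∂π_I/∂q_I = 0: 365 - 4q_I - 2(q_N) = 0.
Nimbus's first-order condition: 248 - 4q_N - 2(q_I) = 0.
So q_I = (365 - 2q_N)/4 and q_N = (248 - 2q_I)/4.
Substituting one into the other gives q_I = 241/3 and q_N = 131/6.

21.83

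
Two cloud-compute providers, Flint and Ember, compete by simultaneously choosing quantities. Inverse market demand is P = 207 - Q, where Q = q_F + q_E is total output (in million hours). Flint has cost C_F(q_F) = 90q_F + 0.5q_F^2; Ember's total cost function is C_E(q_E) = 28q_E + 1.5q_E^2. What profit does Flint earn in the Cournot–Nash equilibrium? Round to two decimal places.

1261.50

Flint's profit: π_F = (207 - Q)q_F - (90q_F + (1/2)q_F²). Setting ∂π_F/∂q_F = 0: 117 - 3q_F - (q_E) = 0.
Ember's profit: π_E = (207 - Q)q_E - (28q_E + (3/2)q_E²). Setting ∂π_E/∂q_E = 0: 179 - 5q_E - (q_F) = 0.
Best responses: q_F = (117 - q_E)/3, q_E = (179 - q_F)/5.
Substituting one into the other gives q_F = 29 and q_E = 30.
Price P = 207 - 59 = 148.
Flint's profit: 148·29 - 90·29 - (1/2)·29² = 1261.5000.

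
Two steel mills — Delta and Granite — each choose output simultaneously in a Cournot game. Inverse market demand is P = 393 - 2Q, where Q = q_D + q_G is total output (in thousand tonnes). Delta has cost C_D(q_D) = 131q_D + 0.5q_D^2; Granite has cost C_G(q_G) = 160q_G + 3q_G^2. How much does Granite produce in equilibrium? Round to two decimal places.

13.93

Delta's profit: π_D = (393 - 2Q)q_D - (131q_D + (1/2)q_D²). Setting ∂π_D/∂q_D = 0: 262 - 5q_D - 2(q_G) = 0.
Granite's first-order condition: 233 - 10q_G - 2(q_D) = 0.
So q_D = (262 - 2q_G)/5 and q_G = (233 - 2q_D)/10.
Substituting one into the other gives q_D = 1077/23 and q_G = 641/46.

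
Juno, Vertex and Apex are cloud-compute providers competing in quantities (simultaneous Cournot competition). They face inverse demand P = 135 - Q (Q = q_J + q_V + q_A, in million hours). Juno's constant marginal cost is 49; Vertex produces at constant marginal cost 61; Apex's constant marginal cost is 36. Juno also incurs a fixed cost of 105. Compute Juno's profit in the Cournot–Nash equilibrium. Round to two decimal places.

346.56

Juno's profit: π_J = (135 - Q)q_J - (49q_J). Setting ∂π_J/∂q_J = 0: 86 - 2q_J - (q_V + q_A) = 0.
Vertex's first-order condition: 74 - 2q_V - (q_J + q_A) = 0.
Apex's first-order condition: 99 - 2q_A - (q_J + q_V) = 0.
Summing all 3 equations gives 259 − 4Q = 0, hence Q = 259/4.
Back-substituting: q_J = (86 − 259/4) = 85/4, q_V = (74 − 259/4) = 37/4, q_A = (99 − 259/4) = 137/4.
Price P = 135 - 259/4 = 281/4.
Juno's profit: (281/4 - 49)·(85/4) - 105 = 346.5625.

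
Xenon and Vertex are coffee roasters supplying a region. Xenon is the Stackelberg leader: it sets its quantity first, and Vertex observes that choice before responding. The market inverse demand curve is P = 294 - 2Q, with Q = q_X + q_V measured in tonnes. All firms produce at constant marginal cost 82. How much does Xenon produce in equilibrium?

Solve by backward induction. Given q_X, the follower Vertex maximises π_V = (294 - 2q_X - 2q_V)q_V - 82q_V.
Follower FOC: 212 - 2q_X - 4q_V = 0, so q_V(q_X) = (212 - 2q_X)/4.
The leader anticipates this reaction. Substituting into P = 294 - 2Q gives P = 188 - q_X, so π_X = (188 - q_X)q_X - 82q_X.
The leader's first-order condition 106 - 2q_X = 0 yields q_X = 53.
Then q_V = (212 - 2·53)/4 = 53/2.

53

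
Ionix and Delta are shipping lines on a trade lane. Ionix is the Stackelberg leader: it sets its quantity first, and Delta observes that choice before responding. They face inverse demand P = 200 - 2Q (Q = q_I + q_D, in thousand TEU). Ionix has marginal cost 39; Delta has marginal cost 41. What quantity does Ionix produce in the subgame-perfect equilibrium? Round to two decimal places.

Solve by backward induction. Given q_I, the follower Delta maximises π_D = (200 - 2q_I - 2q_D)q_D - 41q_D.
∂π_D/∂q_D = 159 - 2q_I - 4q_D = 0 gives the reaction function q_D = (159 - 2q_I)/4.
Ionix substitutes q_D(q_I) into its own profit: π_I = q_I(200 - 2q_I - (159 - 2q_I)/2) - 39q_I = (241/2 - q_I)q_I - 39q_I.
Maximising: ∂π_I/∂q_I = 163/2 - 2q_I = 0, giving q_I = 163/4.
Then q_D = (159 - 2·(163/4))/4 = 155/8.

40.75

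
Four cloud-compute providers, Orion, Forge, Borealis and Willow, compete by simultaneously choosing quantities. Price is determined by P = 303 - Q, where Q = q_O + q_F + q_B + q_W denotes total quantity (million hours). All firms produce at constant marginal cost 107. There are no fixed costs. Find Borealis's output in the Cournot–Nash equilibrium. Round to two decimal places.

Each firm earns π_i = (303 - Q)q_i - 107q_i.
First-order condition (treating rivals' output as given): 196 - 2q_i - Σ_{j≠i} q_j = 0.
By symmetry each firm produces the same amount; substituting Σ_{j≠i} q_j = 3q_i yields q_i = 196/5.

39.20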